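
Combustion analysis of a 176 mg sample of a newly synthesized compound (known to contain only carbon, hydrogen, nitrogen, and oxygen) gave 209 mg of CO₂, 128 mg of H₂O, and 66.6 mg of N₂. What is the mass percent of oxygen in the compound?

mol C = 0.209 g CO₂ ÷ 44.009 g/mol = 0.004749 mol
mol H = 2 × 0.128 g H₂O ÷ 18.015 g/mol = 0.01421 mol
mol N = 2 × 0.0666 g N₂ ÷ 28.014 g/mol = 0.004755 mol
mass O = 0.176 − (0.05704 + 0.01432 + 0.06660) = 0.03804 g → mol O = 0.03804 ÷ 15.999 = 0.002377 mol
mass % O = 0.03804 g ÷ 0.176 g × 100%

21.6%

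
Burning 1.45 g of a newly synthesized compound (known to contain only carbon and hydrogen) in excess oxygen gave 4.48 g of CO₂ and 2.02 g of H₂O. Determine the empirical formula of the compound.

mol C = 4.48 g CO₂ ÷ 44.009 g/mol = 0.1018 mol
mol H = 2 × 2.02 g H₂O ÷ 18.015 g/mol = 0.2243 mol
Divide by the smallest (0.1018 mol): C 1.000, H 2.203
Multiplying each by 5 gives whole numbers: C 5.00, H 11.01

C5H11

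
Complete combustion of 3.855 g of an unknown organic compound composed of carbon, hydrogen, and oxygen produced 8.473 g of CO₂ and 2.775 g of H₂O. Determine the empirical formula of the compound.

C5H8O2

mol C = 8.473 g CO₂ ÷ 44.009 g/mol = 0.19253 mol
mol H = 2 × 2.775 g H₂O ÷ 18.015 g/mol = 0.30808 mol
mass O = 3.855 − (2.3125 + 0.31054) = 1.2320 g → mol O = 1.2320 ÷ 15.999 = 0.077005 mol
Divide by the smallest (0.077005 mol): C 2.500, H 4.001, O 1.000
Multiplying each by 2 gives whole numbers: C 5.00, H 8.00, O 2.00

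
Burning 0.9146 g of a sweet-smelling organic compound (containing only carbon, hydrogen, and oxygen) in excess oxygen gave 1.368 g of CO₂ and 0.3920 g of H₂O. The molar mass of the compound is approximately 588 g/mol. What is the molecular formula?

C20H28O20

mol C = 1.368 g CO₂ ÷ 44.009 g/mol = 0.031085 mol
mol H = 2 × 0.3920 g H₂O ÷ 18.015 g/mol = 0.043519 mol
mass O = 0.9146 − (0.37336 + 0.043867) = 0.49738 g → mol O = 0.49738 ÷ 15.999 = 0.031088 mol
Divide by the smallest (0.031085 mol): C 1.000, H 1.400, O 1.000
Multiplying each by 5 gives whole numbers: C 5.00, H 7.00, O 5.00
Empirical formula: C5H7O5
Empirical-formula mass = 147.11 g/mol; 588 ÷ 147.11 ≈ 4, so the molecular formula is C20H28O20.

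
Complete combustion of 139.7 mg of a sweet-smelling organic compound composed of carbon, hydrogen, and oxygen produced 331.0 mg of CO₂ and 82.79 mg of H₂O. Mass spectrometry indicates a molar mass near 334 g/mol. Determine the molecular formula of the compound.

mol C = 0.3310 g CO₂ ÷ 44.009 g/mol = 0.0075212 mol
mol H = 2 × 0.08279 g H₂O ÷ 18.015 g/mol = 0.0091912 mol
mass O = 0.1397 − (0.090337 + 0.0092648) = 0.040098 g → mol O = 0.040098 ÷ 15.999 = 0.0025063 mol
Divide by the smallest (0.0025063 mol): C 3.001, H 3.667, O 1.000
Multiplying each by 3 gives whole numbers: C 9.00, H 11.00, O 3.00
Empirical formula: C9H11O3
Empirical-formula mass = 167.18 g/mol; 334 ÷ 167.18 ≈ 2, so the molecular formula is C18H22O6.

C18H22O6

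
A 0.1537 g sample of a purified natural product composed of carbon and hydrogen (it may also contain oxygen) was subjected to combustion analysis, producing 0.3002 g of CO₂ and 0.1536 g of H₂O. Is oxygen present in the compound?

yes

mol C = 0.3002 g CO₂ ÷ 44.009 g/mol = 0.0068213 mol
mol H = 2 × 0.1536 g H₂O ÷ 18.015 g/mol = 0.017052 mol
C and H account for only 0.099120 g of the 0.1537 g sample; the remaining 0.054580 g must be oxygen.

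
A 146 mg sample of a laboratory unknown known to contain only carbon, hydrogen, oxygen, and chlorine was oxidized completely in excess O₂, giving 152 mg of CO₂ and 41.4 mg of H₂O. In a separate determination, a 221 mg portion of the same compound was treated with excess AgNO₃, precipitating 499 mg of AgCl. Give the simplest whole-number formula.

mol C = 0.152 g CO₂ ÷ 44.009 g/mol = 0.003454 mol
mol H = 2 × 0.0414 g H₂O ÷ 18.015 g/mol = 0.004596 mol
From the AgCl data: mol Cl per gram of compound = (0.499 ÷ 143.318) ÷ 0.221 = 0.01575 mol/g, so in the 0.146 g combustion sample mol Cl = 0.002300 mol
mass O = 0.146 − (0.04148 + 0.004633 + 0.08154) = 0.01834 g → mol O = 0.01834 ÷ 15.999 = 0.001146 mol
Divide by the smallest (0.001146 mol): C 3.013, H 4.009, Cl 2.006, O 1.000

C3H4Cl2O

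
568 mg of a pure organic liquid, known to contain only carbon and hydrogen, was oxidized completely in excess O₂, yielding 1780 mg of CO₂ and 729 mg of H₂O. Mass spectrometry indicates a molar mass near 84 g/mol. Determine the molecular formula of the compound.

mol C = 1.78 g CO₂ ÷ 44.009 g/mol = 0.04045 mol
mol H = 2 × 0.729 g H₂O ÷ 18.015 g/mol = 0.08093 mol
Divide by the smallest (0.04045 mol): C 1.000, H 2.001
Empirical formula: CH2
Empirical-formula mass = 14.03 g/mol; 84 ÷ 14.03 ≈ 6, so the molecular formula is C6H12.

C6H12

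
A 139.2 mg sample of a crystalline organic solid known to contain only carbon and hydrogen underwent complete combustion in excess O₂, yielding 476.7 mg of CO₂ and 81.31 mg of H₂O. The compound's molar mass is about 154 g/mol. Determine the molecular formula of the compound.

C12H10

mol C = 0.4767 g CO₂ ÷ 44.009 g/mol = 0.010832 mol
mol H = 2 × 0.08131 g H₂O ÷ 18.015 g/mol = 0.0090269 mol
Divide by the smallest (0.0090269 mol): C 1.200, H 1.000
Multiplying each by 5 gives whole numbers: C 6.00, H 5.00
Empirical formula: C6H5
Empirical-formula mass = 77.11 g/mol; 154 ÷ 77.11 ≈ 2, so the molecular formula is C12H10.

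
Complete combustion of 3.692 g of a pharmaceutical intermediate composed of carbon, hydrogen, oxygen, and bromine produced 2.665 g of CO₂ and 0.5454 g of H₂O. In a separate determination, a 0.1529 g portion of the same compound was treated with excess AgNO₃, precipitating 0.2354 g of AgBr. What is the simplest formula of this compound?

C2H2BrO

mol C = 2.665 g CO₂ ÷ 44.009 g/mol = 0.060556 mol
mol H = 2 × 0.5454 g H₂O ÷ 18.015 g/mol = 0.060550 mol
From the AgBr data: mol Br per gram of compound = (0.2354 ÷ 187.772) ÷ 0.1529 = 0.0081991 mol/g, so in the 3.692 g combustion sample mol Br = 0.030271 mol
mass O = 3.692 − (0.72734 + 0.061034 + 2.4188) = 0.48484 g → mol O = 0.48484 ÷ 15.999 = 0.030304 mol
Divide by the smallest (0.030271 mol): C 2.000, H 2.000, Br 1.000, O 1.001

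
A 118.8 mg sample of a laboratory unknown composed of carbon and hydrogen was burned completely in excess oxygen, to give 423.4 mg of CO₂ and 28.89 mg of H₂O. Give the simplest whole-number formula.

C3H

mol C = 0.4234 g CO₂ ÷ 44.009 g/mol = 0.0096208 mol
mol H = 2 × 0.02889 g H₂O ÷ 18.015 g/mol = 0.0032073 mol
Divide by the smallest (0.0032073 mol): C 3.000, H 1.000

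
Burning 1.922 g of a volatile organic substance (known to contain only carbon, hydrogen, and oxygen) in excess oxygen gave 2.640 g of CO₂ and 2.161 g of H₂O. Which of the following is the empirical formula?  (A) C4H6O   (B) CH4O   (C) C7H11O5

(B) CH4O

mol C = 2.640 g CO₂ ÷ 44.009 g/mol = 0.059988 mol
mol H = 2 × 2.161 g H₂O ÷ 18.015 g/mol = 0.23991 mol
mass O = 1.922 − (0.72051 + 0.24183) = 0.95966 g → mol O = 0.95966 ÷ 15.999 = 0.059982 mol
Divide by the smallest (0.059982 mol): C 1.000, H 4.000, O 1.000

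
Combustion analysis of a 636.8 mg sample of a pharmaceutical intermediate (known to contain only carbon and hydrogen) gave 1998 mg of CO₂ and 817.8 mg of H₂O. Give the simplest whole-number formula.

CH2

mol C = 1.998 g CO₂ ÷ 44.009 g/mol = 0.045400 mol
mol H = 2 × 0.8178 g H₂O ÷ 18.015 g/mol = 0.090791 mol
Divide by the smallest (0.045400 mol): C 1.000, H 2.000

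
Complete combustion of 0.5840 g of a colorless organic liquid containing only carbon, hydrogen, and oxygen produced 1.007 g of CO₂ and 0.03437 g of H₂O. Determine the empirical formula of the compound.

C6HO5

mol C = 1.007 g CO₂ ÷ 44.009 g/mol = 0.022882 mol
mol H = 2 × 0.03437 g H₂O ÷ 18.015 g/mol = 0.0038157 mol
mass O = 0.5840 − (0.27483 + 0.0038462) = 0.30532 g → mol O = 0.30532 ÷ 15.999 = 0.019084 mol
Divide by the smallest (0.0038157 mol): C 5.997, H 1.000, O 5.001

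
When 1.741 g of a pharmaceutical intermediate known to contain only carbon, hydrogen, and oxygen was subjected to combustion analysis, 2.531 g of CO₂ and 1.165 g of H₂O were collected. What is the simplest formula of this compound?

C4H9O4

mol C = 2.531 g CO₂ ÷ 44.009 g/mol = 0.057511 mol
mol H = 2 × 1.165 g H₂O ÷ 18.015 g/mol = 0.12934 mol
mass O = 1.741 − (0.69076 + 0.13037) = 0.91986 g → mol O = 0.91986 ÷ 15.999 = 0.057495 mol
Divide by the smallest (0.057495 mol): C 1.000, H 2.250, O 1.000
Multiplying each by 4 gives whole numbers: C 4.00, H 9.00, O 4.00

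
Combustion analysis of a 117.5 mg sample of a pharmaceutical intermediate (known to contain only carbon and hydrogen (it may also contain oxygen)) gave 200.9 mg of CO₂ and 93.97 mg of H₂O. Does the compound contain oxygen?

mol C = 0.2009 g CO₂ ÷ 44.009 g/mol = 0.0045650 mol
mol H = 2 × 0.09397 g H₂O ÷ 18.015 g/mol = 0.010432 mol
C and H account for only 0.065346 g of the 0.1175 g sample; the remaining 0.052154 g must be oxygen.

yes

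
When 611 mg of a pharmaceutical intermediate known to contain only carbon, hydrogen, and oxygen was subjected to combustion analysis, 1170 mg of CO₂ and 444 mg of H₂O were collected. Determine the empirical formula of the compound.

mol C = 1.17 g CO₂ ÷ 44.009 g/mol = 0.02659 mol
mol H = 2 × 0.444 g H₂O ÷ 18.015 g/mol = 0.04929 mol
mass O = 0.611 − (0.3193 + 0.04969) = 0.2420 g → mol O = 0.2420 ÷ 15.999 = 0.01513 mol
Divide by the smallest (0.01513 mol): C 1.758, H 3.259, O 1.000
Multiplying each by 4 gives whole numbers: C 7.03, H 13.04, O 4.00

C7H13O4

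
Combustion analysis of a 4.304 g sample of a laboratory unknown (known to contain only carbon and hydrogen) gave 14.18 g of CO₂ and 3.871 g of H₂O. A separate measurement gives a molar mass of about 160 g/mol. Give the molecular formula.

C12H16

mol C = 14.18 g CO₂ ÷ 44.009 g/mol = 0.32221 mol
mol H = 2 × 3.871 g H₂O ÷ 18.015 g/mol = 0.42975 mol
Divide by the smallest (0.32221 mol): C 1.000, H 1.334
Multiplying each by 3 gives whole numbers: C 3.00, H 4.00
Empirical formula: C3H4
Empirical-formula mass = 40.06 g/mol; 160 ÷ 40.06 ≈ 4, so the molecular formula is C12H16.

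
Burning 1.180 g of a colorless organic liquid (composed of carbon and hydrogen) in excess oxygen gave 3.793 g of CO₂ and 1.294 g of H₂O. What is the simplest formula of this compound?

C3H5

mol C = 3.793 g CO₂ ÷ 44.009 g/mol = 0.086187 mol
mol H = 2 × 1.294 g H₂O ÷ 18.015 g/mol = 0.14366 mol
Divide by the smallest (0.086187 mol): C 1.000, H 1.667
Multiplying each by 3 gives whole numbers: C 3.00, H 5.00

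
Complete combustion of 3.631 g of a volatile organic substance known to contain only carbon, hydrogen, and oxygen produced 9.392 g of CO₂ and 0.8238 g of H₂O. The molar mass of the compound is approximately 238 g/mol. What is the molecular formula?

C14H6O4

mol C = 9.392 g CO₂ ÷ 44.009 g/mol = 0.21341 mol
mol H = 2 × 0.8238 g H₂O ÷ 18.015 g/mol = 0.091457 mol
mass O = 3.631 − (2.5633 + 0.092189) = 0.97553 g → mol O = 0.97553 ÷ 15.999 = 0.060975 mol
Divide by the smallest (0.060975 mol): C 3.500, H 1.500, O 1.000
Multiplying each by 2 gives whole numbers: C 7.00, H 3.00, O 2.00
Empirical formula: C7H3O2
Empirical-formula mass = 119.10 g/mol; 238 ÷ 119.10 ≈ 2, so the molecular formula is C14H6O4.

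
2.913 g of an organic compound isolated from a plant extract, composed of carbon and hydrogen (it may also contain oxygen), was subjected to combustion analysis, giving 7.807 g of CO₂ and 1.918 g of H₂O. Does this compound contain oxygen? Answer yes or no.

yes

mol C = 7.807 g CO₂ ÷ 44.009 g/mol = 0.17740 mol
mol H = 2 × 1.918 g H₂O ÷ 18.015 g/mol = 0.21293 mol
C and H account for only 2.3453 g of the 2.913 g sample; the remaining 0.56767 g must be oxygen.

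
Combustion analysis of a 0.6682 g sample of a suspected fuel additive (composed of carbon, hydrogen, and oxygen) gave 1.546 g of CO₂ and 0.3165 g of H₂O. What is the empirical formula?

mol C = 1.546 g CO₂ ÷ 44.009 g/mol = 0.035129 mol
mol H = 2 × 0.3165 g H₂O ÷ 18.015 g/mol = 0.035137 mol
mass O = 0.6682 − (0.42194 + 0.035418) = 0.21084 g → mol O = 0.21084 ÷ 15.999 = 0.013179 mol
Divide by the smallest (0.013179 mol): C 2.666, H 2.666, O 1.000
Multiplying each by 3 gives whole numbers: C 8.00, H 8.00, O 3.00

C8H8O3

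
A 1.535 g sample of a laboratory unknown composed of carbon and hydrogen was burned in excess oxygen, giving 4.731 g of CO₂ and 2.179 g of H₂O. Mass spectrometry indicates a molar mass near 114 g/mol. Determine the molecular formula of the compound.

mol C = 4.731 g CO₂ ÷ 44.009 g/mol = 0.10750 mol
mol H = 2 × 2.179 g H₂O ÷ 18.015 g/mol = 0.24191 mol
Divide by the smallest (0.10750 mol): C 1.000, H 2.250
Multiplying each by 4 gives whole numbers: C 4.00, H 9.00
Empirical formula: C4H9
Empirical-formula mass = 57.12 g/mol; 114 ÷ 57.12 ≈ 2, so the molecular formula is C8H18.

C8H18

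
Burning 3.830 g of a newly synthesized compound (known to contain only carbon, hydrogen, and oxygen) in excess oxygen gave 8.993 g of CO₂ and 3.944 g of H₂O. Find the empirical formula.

C7H15O2

mol C = 8.993 g CO₂ ÷ 44.009 g/mol = 0.20434 mol
mol H = 2 × 3.944 g H₂O ÷ 18.015 g/mol = 0.43786 mol
mass O = 3.830 − (2.4544 + 0.44136) = 0.93426 g → mol O = 0.93426 ÷ 15.999 = 0.058395 mol
Divide by the smallest (0.058395 mol): C 3.499, H 7.498, O 1.000
Multiplying each by 2 gives whole numbers: C 7.00, H 15.00, O 2.00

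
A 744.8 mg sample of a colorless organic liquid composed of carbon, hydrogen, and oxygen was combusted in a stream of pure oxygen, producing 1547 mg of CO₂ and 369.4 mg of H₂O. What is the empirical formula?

C6H7O3

mol C = 1.547 g CO₂ ÷ 44.009 g/mol = 0.035152 mol
mol H = 2 × 0.3694 g H₂O ÷ 18.015 g/mol = 0.041010 mol
mass O = 0.7448 − (0.42221 + 0.041338) = 0.28125 g → mol O = 0.28125 ÷ 15.999 = 0.017579 mol
Divide by the smallest (0.017579 mol): C 2.000, H 2.333, O 1.000
Multiplying each by 3 gives whole numbers: C 6.00, H 7.00, O 3.00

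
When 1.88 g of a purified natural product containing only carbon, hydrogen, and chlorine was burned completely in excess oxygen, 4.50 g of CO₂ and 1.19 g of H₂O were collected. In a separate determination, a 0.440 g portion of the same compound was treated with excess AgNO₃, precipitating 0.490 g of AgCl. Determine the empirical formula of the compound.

mol C = 4.50 g CO₂ ÷ 44.009 g/mol = 0.1023 mol
mol H = 2 × 1.19 g H₂O ÷ 18.015 g/mol = 0.1321 mol
From the AgCl data: mol Cl per gram of compound = (0.490 ÷ 143.318) ÷ 0.440 = 0.007770 mol/g, so in the 1.88 g combustion sample mol Cl = 0.01461 mol
Divide by the smallest (0.01461 mol): C 7.000, H 9.044, Cl 1.000

C7H9Cl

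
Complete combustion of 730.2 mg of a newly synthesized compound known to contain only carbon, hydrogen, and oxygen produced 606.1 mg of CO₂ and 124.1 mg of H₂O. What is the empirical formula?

mol C = 0.6061 g CO₂ ÷ 44.009 g/mol = 0.013772 mol
mol H = 2 × 0.1241 g H₂O ÷ 18.015 g/mol = 0.013777 mol
mass O = 0.7302 − (0.16542 + 0.013888) = 0.55089 g → mol O = 0.55089 ÷ 15.999 = 0.034433 mol
Divide by the smallest (0.013772 mol): C 1.000, H 1.000, O 2.500
Multiplying each by 2 gives whole numbers: C 2.00, H 2.00, O 5.00

C2H2O5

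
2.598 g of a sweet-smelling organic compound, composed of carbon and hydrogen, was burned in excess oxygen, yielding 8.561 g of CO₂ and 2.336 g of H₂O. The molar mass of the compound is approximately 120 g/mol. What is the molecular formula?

mol C = 8.561 g CO₂ ÷ 44.009 g/mol = 0.19453 mol
mol H = 2 × 2.336 g H₂O ÷ 18.015 g/mol = 0.25934 mol
Divide by the smallest (0.19453 mol): C 1.000, H 1.333
Multiplying each by 3 gives whole numbers: C 3.00, H 4.00
Empirical formula: C3H4
Empirical-formula mass = 40.06 g/mol; 120 ÷ 40.06 ≈ 3, so the molecular formula is C9H12.

C9H12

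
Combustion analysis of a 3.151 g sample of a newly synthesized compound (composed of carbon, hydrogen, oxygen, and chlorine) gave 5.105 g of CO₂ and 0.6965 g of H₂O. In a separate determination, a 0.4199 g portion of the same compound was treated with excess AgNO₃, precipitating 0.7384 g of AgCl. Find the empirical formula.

C6H4Cl2O

mol C = 5.105 g CO₂ ÷ 44.009 g/mol = 0.11600 mol
mol H = 2 × 0.6965 g H₂O ÷ 18.015 g/mol = 0.077324 mol
From the AgCl data: mol Cl per gram of compound = (0.7384 ÷ 143.318) ÷ 0.4199 = 0.012270 mol/g, so in the 3.151 g combustion sample mol Cl = 0.038663 mol
mass O = 3.151 − (1.3933 + 0.077943 + 1.3706) = 0.30920 g → mol O = 0.30920 ÷ 15.999 = 0.019326 mol
Divide by the smallest (0.019326 mol): C 6.002, H 4.001, Cl 2.001, O 1.000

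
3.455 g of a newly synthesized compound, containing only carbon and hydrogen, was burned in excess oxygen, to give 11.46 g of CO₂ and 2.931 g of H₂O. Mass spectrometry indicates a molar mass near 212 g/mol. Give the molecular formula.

mol C = 11.46 g CO₂ ÷ 44.009 g/mol = 0.26040 mol
mol H = 2 × 2.931 g H₂O ÷ 18.015 g/mol = 0.32540 mol
Divide by the smallest (0.26040 mol): C 1.000, H 1.250
Multiplying each by 4 gives whole numbers: C 4.00, H 5.00
Empirical formula: C4H5
Empirical-formula mass = 53.08 g/mol; 212 ÷ 53.08 ≈ 4, so the molecular formula is C16H20.

C16H20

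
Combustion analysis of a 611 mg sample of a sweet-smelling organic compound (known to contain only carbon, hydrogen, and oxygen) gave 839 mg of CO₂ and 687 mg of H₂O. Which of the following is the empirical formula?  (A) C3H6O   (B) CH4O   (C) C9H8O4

mol C = 0.839 g CO₂ ÷ 44.009 g/mol = 0.01906 mol
mol H = 2 × 0.687 g H₂O ÷ 18.015 g/mol = 0.07627 mol
mass O = 0.611 − (0.2290 + 0.07688) = 0.3051 g → mol O = 0.3051 ÷ 15.999 = 0.01907 mol
Divide by the smallest (0.01906 mol): C 1.000, H 4.001, O 1.000

(B) CH4O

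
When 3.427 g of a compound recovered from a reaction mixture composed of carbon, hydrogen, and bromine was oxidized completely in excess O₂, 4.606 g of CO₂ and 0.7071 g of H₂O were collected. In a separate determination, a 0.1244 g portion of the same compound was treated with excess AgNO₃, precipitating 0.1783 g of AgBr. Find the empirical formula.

mol C = 4.606 g CO₂ ÷ 44.009 g/mol = 0.10466 mol
mol H = 2 × 0.7071 g H₂O ÷ 18.015 g/mol = 0.078501 mol
From the AgBr data: mol Br per gram of compound = (0.1783 ÷ 187.772) ÷ 0.1244 = 0.0076331 mol/g, so in the 3.427 g combustion sample mol Br = 0.026159 mol
Divide by the smallest (0.026159 mol): C 4.001, H 3.001, Br 1.000

C4H3Br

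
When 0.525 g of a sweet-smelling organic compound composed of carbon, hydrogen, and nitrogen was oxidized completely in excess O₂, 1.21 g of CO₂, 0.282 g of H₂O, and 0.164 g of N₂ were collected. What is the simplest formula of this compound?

C7H8N3

mol C = 1.21 g CO₂ ÷ 44.009 g/mol = 0.02749 mol
mol H = 2 × 0.282 g H₂O ÷ 18.015 g/mol = 0.03131 mol
mol N = 2 × 0.164 g N₂ ÷ 28.014 g/mol = 0.01171 mol
Divide by the smallest (0.01171 mol): C 2.348, H 2.674, N 1.000
Multiplying each by 3 gives whole numbers: C 7.04, H 8.02, N 3.00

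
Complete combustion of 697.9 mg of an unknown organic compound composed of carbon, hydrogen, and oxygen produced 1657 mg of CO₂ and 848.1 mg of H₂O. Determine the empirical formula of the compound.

C4H10O

mol C = 1.657 g CO₂ ÷ 44.009 g/mol = 0.037651 mol
mol H = 2 × 0.8481 g H₂O ÷ 18.015 g/mol = 0.094155 mol
mass O = 0.6979 − (0.45223 + 0.094908) = 0.15076 g → mol O = 0.15076 ÷ 15.999 = 0.0094232 mol
Divide by the smallest (0.0094232 mol): C 3.996, H 9.992, O 1.000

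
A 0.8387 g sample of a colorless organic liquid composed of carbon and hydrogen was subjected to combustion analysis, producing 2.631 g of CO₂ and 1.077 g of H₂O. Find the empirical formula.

mol C = 2.631 g CO₂ ÷ 44.009 g/mol = 0.059783 mol
mol H = 2 × 1.077 g H₂O ÷ 18.015 g/mol = 0.11957 mol
Divide by the smallest (0.059783 mol): C 1.000, H 2.000

CH2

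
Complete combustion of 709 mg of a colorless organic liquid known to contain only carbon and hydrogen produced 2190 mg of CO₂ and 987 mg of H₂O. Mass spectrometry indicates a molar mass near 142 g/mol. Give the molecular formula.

mol C = 2.19 g CO₂ ÷ 44.009 g/mol = 0.04976 mol
mol H = 2 × 0.987 g H₂O ÷ 18.015 g/mol = 0.1096 mol
Divide by the smallest (0.04976 mol): C 1.000, H 2.202
Multiplying each by 5 gives whole numbers: C 5.00, H 11.01
Empirical formula: C5H11
Empirical-formula mass = 71.14 g/mol; 142 ÷ 71.14 ≈ 2, so the molecular formula is C10H22.

C10H22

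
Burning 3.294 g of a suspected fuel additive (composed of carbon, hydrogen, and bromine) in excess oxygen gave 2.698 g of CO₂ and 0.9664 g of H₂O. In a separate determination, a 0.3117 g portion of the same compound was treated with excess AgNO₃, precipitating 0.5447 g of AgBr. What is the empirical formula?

C4H7Br2

mol C = 2.698 g CO₂ ÷ 44.009 g/mol = 0.061306 mol
mol H = 2 × 0.9664 g H₂O ÷ 18.015 g/mol = 0.10729 mol
From the AgBr data: mol Br per gram of compound = (0.5447 ÷ 187.772) ÷ 0.3117 = 0.0093066 mol/g, so in the 3.294 g combustion sample mol Br = 0.030656 mol
Divide by the smallest (0.030656 mol): C 2.000, H 3.500, Br 1.000
Multiplying each by 2 gives whole numbers: C 4.00, H 7.00, Br 2.00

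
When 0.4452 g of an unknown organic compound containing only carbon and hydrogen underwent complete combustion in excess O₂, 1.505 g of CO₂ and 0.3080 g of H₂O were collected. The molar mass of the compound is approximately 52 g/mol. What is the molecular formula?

C4H4

mol C = 1.505 g CO₂ ÷ 44.009 g/mol = 0.034198 mol
mol H = 2 × 0.3080 g H₂O ÷ 18.015 g/mol = 0.034194 mol
Divide by the smallest (0.034194 mol): C 1.000, H 1.000
Empirical formula: CH
Empirical-formula mass = 13.02 g/mol; 52 ÷ 13.02 ≈ 4, so the molecular formula is C4H4.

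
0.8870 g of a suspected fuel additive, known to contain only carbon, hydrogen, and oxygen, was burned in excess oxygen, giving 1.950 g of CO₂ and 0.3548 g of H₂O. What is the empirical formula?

C9H8O4

mol C = 1.950 g CO₂ ÷ 44.009 g/mol = 0.044309 mol
mol H = 2 × 0.3548 g H₂O ÷ 18.015 g/mol = 0.039389 mol
mass O = 0.8870 − (0.53220 + 0.039705) = 0.31510 g → mol O = 0.31510 ÷ 15.999 = 0.019695 mol
Divide by the smallest (0.019695 mol): C 2.250, H 2.000, O 1.000
Multiplying each by 4 gives whole numbers: C 9.00, H 8.00, O 4.00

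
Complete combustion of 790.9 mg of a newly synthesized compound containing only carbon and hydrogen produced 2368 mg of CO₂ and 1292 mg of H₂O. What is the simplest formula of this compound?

C3H8

mol C = 2.368 g CO₂ ÷ 44.009 g/mol = 0.053807 mol
mol H = 2 × 1.292 g H₂O ÷ 18.015 g/mol = 0.14344 mol
Divide by the smallest (0.053807 mol): C 1.000, H 2.666
Multiplying each by 3 gives whole numbers: C 3.00, H 8.00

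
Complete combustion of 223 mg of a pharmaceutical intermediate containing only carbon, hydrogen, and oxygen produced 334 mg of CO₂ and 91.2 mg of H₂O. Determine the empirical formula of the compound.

mol C = 0.334 g CO₂ ÷ 44.009 g/mol = 0.007589 mol
mol H = 2 × 0.0912 g H₂O ÷ 18.015 g/mol = 0.01012 mol
mass O = 0.223 − (0.09116 + 0.01021) = 0.1216 g → mol O = 0.1216 ÷ 15.999 = 0.007603 mol
Divide by the smallest (0.007589 mol): C 1.000, H 1.334, O 1.002
Multiplying each by 3 gives whole numbers: C 3.00, H 4.00, O 3.01

C3H4O3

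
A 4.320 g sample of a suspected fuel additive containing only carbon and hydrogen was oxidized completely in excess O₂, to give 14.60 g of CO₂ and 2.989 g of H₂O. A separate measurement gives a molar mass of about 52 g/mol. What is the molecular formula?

C4H4

mol C = 14.60 g CO₂ ÷ 44.009 g/mol = 0.33175 mol
mol H = 2 × 2.989 g H₂O ÷ 18.015 g/mol = 0.33183 mol
Divide by the smallest (0.33175 mol): C 1.000, H 1.000
Empirical formula: CH
Empirical-formula mass = 13.02 g/mol; 52 ÷ 13.02 ≈ 4, so the molecular formula is C4H4.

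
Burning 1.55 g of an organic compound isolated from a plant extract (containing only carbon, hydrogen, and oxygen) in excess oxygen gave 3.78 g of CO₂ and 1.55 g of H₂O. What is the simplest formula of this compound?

C4H8O

mol C = 3.78 g CO₂ ÷ 44.009 g/mol = 0.08589 mol
mol H = 2 × 1.55 g H₂O ÷ 18.015 g/mol = 0.1721 mol
mass O = 1.55 − (1.032 + 0.1735) = 0.3449 g → mol O = 0.3449 ÷ 15.999 = 0.02156 mol
Divide by the smallest (0.02156 mol): C 3.984, H 7.982, O 1.000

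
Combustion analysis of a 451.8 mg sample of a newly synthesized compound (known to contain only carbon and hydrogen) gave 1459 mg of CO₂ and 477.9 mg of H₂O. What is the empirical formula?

C5H8

mol C = 1.459 g CO₂ ÷ 44.009 g/mol = 0.033152 mol
mol H = 2 × 0.4779 g H₂O ÷ 18.015 g/mol = 0.053056 mol
Divide by the smallest (0.033152 mol): C 1.000, H 1.600
Multiplying each by 5 gives whole numbers: C 5.00, H 8.00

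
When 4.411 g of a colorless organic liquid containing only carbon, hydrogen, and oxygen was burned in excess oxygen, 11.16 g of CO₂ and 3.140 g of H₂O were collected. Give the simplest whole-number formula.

C8H11O2

mol C = 11.16 g CO₂ ÷ 44.009 g/mol = 0.25358 mol
mol H = 2 × 3.140 g H₂O ÷ 18.015 g/mol = 0.34860 mol
mass O = 4.411 − (3.0458 + 0.35139) = 1.0138 g → mol O = 1.0138 ÷ 15.999 = 0.063367 mol
Divide by the smallest (0.063367 mol): C 4.002, H 5.501, O 1.000
Multiplying each by 2 gives whole numbers: C 8.00, H 11.00, O 2.00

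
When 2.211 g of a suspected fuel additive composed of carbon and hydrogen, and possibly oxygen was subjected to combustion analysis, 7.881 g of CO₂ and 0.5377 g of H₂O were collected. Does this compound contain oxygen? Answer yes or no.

mol C = 7.881 g CO₂ ÷ 44.009 g/mol = 0.17908 mol
mol H = 2 × 0.5377 g H₂O ÷ 18.015 g/mol = 0.059695 mol
C and H together account for 2.2111 g — essentially the entire 2.211 g sample — so the compound contains no oxygen.

no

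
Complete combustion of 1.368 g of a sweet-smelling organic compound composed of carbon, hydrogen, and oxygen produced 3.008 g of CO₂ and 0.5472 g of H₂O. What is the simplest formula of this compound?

mol C = 3.008 g CO₂ ÷ 44.009 g/mol = 0.068350 mol
mol H = 2 × 0.5472 g H₂O ÷ 18.015 g/mol = 0.060749 mol
mass O = 1.368 − (0.82095 + 0.061235) = 0.48582 g → mol O = 0.48582 ÷ 15.999 = 0.030365 mol
Divide by the smallest (0.030365 mol): C 2.251, H 2.001, O 1.000
Multiplying each by 4 gives whole numbers: C 9.00, H 8.00, O 4.00

C9H8O4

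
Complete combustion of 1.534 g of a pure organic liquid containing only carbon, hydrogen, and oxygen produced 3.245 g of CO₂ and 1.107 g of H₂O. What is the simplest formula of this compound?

C9H15O4

mol C = 3.245 g CO₂ ÷ 44.009 g/mol = 0.073735 mol
mol H = 2 × 1.107 g H₂O ÷ 18.015 g/mol = 0.12290 mol
mass O = 1.534 − (0.88563 + 0.12388) = 0.52449 g → mol O = 0.52449 ÷ 15.999 = 0.032783 mol
Divide by the smallest (0.032783 mol): C 2.249, H 3.749, O 1.000
Multiplying each by 4 gives whole numbers: C 9.00, H 15.00, O 4.00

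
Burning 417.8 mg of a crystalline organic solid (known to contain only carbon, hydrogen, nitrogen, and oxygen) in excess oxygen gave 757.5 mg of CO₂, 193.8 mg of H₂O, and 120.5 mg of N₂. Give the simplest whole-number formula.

mol C = 0.7575 g CO₂ ÷ 44.009 g/mol = 0.017212 mol
mol H = 2 × 0.1938 g H₂O ÷ 18.015 g/mol = 0.021515 mol
mol N = 2 × 0.1205 g N₂ ÷ 28.014 g/mol = 0.0086028 mol
mass O = 0.4178 − (0.20674 + 0.021688 + 0.12050) = 0.068874 g → mol O = 0.068874 ÷ 15.999 = 0.0043049 mol
Divide by the smallest (0.0043049 mol): C 3.998, H 4.998, N 1.998, O 1.000

C4H5N2O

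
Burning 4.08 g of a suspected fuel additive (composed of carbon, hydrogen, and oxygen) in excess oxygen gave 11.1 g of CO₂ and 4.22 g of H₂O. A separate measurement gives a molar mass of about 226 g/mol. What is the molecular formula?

mol C = 11.1 g CO₂ ÷ 44.009 g/mol = 0.2522 mol
mol H = 2 × 4.22 g H₂O ÷ 18.015 g/mol = 0.4685 mol
mass O = 4.08 − (3.029 + 0.4722) = 0.5783 g → mol O = 0.5783 ÷ 15.999 = 0.03615 mol
Divide by the smallest (0.03615 mol): C 6.978, H 12.961, O 1.000
Empirical formula: C7H13O
Empirical-formula mass = 113.18 g/mol; 226 ÷ 113.18 ≈ 2, so the molecular formula is C14H26O2.

C14H26O2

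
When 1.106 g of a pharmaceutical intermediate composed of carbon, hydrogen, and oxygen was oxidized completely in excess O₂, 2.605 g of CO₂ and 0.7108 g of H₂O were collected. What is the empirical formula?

mol C = 2.605 g CO₂ ÷ 44.009 g/mol = 0.059192 mol
mol H = 2 × 0.7108 g H₂O ÷ 18.015 g/mol = 0.078912 mol
mass O = 1.106 − (0.71096 + 0.079543) = 0.31550 g → mol O = 0.31550 ÷ 15.999 = 0.019720 mol
Divide by the smallest (0.019720 mol): C 3.002, H 4.002, O 1.000

C3H4O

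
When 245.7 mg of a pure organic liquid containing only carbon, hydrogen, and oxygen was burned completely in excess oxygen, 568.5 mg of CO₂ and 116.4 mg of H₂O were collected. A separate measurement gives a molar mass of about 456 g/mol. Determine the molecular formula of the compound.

C24H24O9

mol C = 0.5685 g CO₂ ÷ 44.009 g/mol = 0.012918 mol
mol H = 2 × 0.1164 g H₂O ÷ 18.015 g/mol = 0.012923 mol
mass O = 0.2457 − (0.15516 + 0.013026) = 0.077518 g → mol O = 0.077518 ÷ 15.999 = 0.0048452 mol
Divide by the smallest (0.0048452 mol): C 2.666, H 2.667, O 1.000
Multiplying each by 3 gives whole numbers: C 8.00, H 8.00, O 3.00
Empirical formula: C8H8O3
Empirical-formula mass = 152.15 g/mol; 456 ÷ 152.15 ≈ 3, so the molecular formula is C24H24O9.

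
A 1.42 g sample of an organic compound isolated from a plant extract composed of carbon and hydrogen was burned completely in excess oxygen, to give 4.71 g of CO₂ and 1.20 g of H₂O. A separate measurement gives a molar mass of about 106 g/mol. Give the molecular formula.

C8H10

mol C = 4.71 g CO₂ ÷ 44.009 g/mol = 0.1070 mol
mol H = 2 × 1.20 g H₂O ÷ 18.015 g/mol = 0.1332 mol
Divide by the smallest (0.1070 mol): C 1.000, H 1.245
Multiplying each by 4 gives whole numbers: C 4.00, H 4.98
Empirical formula: C4H5
Empirical-formula mass = 53.08 g/mol; 106 ÷ 53.08 ≈ 2, so the molecular formula is C8H10.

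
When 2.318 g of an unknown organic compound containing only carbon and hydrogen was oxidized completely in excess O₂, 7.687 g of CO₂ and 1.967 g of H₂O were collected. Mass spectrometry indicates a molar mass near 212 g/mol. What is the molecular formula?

C16H20

mol C = 7.687 g CO₂ ÷ 44.009 g/mol = 0.17467 mol
mol H = 2 × 1.967 g H₂O ÷ 18.015 g/mol = 0.21837 mol
Divide by the smallest (0.17467 mol): C 1.000, H 1.250
Multiplying each by 4 gives whole numbers: C 4.00, H 5.00
Empirical formula: C4H5
Empirical-formula mass = 53.08 g/mol; 212 ÷ 53.08 ≈ 4, so the molecular formula is C16H20.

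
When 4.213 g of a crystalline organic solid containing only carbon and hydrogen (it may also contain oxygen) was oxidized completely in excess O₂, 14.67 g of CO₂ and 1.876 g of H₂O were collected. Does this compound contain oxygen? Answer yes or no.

mol C = 14.67 g CO₂ ÷ 44.009 g/mol = 0.33334 mol
mol H = 2 × 1.876 g H₂O ÷ 18.015 g/mol = 0.20827 mol
C and H together account for 4.2137 g — essentially the entire 4.213 g sample — so the compound contains no oxygen.

no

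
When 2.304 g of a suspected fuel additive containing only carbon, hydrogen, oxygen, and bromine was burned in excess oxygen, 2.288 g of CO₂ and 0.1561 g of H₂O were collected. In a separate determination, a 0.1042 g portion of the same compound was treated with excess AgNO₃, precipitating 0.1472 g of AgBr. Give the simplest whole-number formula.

C3HBrO

mol C = 2.288 g CO₂ ÷ 44.009 g/mol = 0.051989 mol
mol H = 2 × 0.1561 g H₂O ÷ 18.015 g/mol = 0.017330 mol
From the AgBr data: mol Br per gram of compound = (0.1472 ÷ 187.772) ÷ 0.1042 = 0.0075233 mol/g, so in the 2.304 g combustion sample mol Br = 0.017334 mol
mass O = 2.304 − (0.62444 + 0.017469 + 1.3850) = 0.27705 g → mol O = 0.27705 ÷ 15.999 = 0.017317 mol
Divide by the smallest (0.017317 mol): C 3.002, H 1.001, Br 1.001, O 1.000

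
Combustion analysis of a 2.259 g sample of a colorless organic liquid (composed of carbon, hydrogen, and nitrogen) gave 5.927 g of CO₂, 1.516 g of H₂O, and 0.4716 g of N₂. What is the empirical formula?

mol C = 5.927 g CO₂ ÷ 44.009 g/mol = 0.13468 mol
mol H = 2 × 1.516 g H₂O ÷ 18.015 g/mol = 0.16830 mol
mol N = 2 × 0.4716 g N₂ ÷ 28.014 g/mol = 0.033669 mol
Divide by the smallest (0.033669 mol): C 4.000, H 4.999, N 1.000

C4H5N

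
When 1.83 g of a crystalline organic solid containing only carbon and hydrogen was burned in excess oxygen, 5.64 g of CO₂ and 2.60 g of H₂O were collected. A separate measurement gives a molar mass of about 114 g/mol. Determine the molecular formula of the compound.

mol C = 5.64 g CO₂ ÷ 44.009 g/mol = 0.1282 mol
mol H = 2 × 2.60 g H₂O ÷ 18.015 g/mol = 0.2886 mol
Divide by the smallest (0.1282 mol): C 1.000, H 2.252
Multiplying each by 4 gives whole numbers: C 4.00, H 9.01
Empirical formula: C4H9
Empirical-formula mass = 57.12 g/mol; 114 ÷ 57.12 ≈ 2, so the molecular formula is C8H18.

C8H18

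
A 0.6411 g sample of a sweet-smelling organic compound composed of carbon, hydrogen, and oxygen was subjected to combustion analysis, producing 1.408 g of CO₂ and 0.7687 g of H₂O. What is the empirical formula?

C3H8O

mol C = 1.408 g CO₂ ÷ 44.009 g/mol = 0.031993 mol
mol H = 2 × 0.7687 g H₂O ÷ 18.015 g/mol = 0.085340 mol
mass O = 0.6411 − (0.38427 + 0.086023) = 0.17080 g → mol O = 0.17080 ÷ 15.999 = 0.010676 mol
Divide by the smallest (0.010676 mol): C 2.997, H 7.994, O 1.000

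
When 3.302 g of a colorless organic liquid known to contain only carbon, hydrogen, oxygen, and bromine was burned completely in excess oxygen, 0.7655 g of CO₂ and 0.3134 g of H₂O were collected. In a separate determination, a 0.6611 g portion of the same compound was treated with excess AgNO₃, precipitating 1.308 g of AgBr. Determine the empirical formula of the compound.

CH2Br2O

mol C = 0.7655 g CO₂ ÷ 44.009 g/mol = 0.017394 mol
mol H = 2 × 0.3134 g H₂O ÷ 18.015 g/mol = 0.034793 mol
From the AgBr data: mol Br per gram of compound = (1.308 ÷ 187.772) ÷ 0.6611 = 0.010537 mol/g, so in the 3.302 g combustion sample mol Br = 0.034793 mol
mass O = 3.302 − (0.20892 + 0.035072 + 2.7801) = 0.27794 g → mol O = 0.27794 ÷ 15.999 = 0.017372 mol
Divide by the smallest (0.017372 mol): C 1.001, H 2.003, Br 2.003, O 1.000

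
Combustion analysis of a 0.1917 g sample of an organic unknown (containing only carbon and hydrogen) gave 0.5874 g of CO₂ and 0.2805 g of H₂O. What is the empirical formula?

mol C = 0.5874 g CO₂ ÷ 44.009 g/mol = 0.013347 mol
mol H = 2 × 0.2805 g H₂O ÷ 18.015 g/mol = 0.031141 mol
Divide by the smallest (0.013347 mol): C 1.000, H 2.333
Multiplying each by 3 gives whole numbers: C 3.00, H 7.00

C3H7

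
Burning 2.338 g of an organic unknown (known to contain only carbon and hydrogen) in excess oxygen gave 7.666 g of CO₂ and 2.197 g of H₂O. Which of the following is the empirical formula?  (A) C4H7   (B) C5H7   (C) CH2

mol C = 7.666 g CO₂ ÷ 44.009 g/mol = 0.17419 mol
mol H = 2 × 2.197 g H₂O ÷ 18.015 g/mol = 0.24391 mol
Divide by the smallest (0.17419 mol): C 1.000, H 1.400
Multiplying each by 5 gives whole numbers: C 5.00, H 7.00

(B) C5H7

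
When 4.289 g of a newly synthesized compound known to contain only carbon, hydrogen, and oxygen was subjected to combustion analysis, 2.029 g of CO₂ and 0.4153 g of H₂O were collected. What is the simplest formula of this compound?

mol C = 2.029 g CO₂ ÷ 44.009 g/mol = 0.046104 mol
mol H = 2 × 0.4153 g H₂O ÷ 18.015 g/mol = 0.046106 mol
mass O = 4.289 − (0.55376 + 0.046475) = 3.6888 g → mol O = 3.6888 ÷ 15.999 = 0.23056 mol
Divide by the smallest (0.046104 mol): C 1.000, H 1.000, O 5.001

CHO5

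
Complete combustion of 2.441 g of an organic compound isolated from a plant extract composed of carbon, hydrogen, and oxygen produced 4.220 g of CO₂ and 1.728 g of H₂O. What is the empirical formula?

C7H14O5

mol C = 4.220 g CO₂ ÷ 44.009 g/mol = 0.095889 mol
mol H = 2 × 1.728 g H₂O ÷ 18.015 g/mol = 0.19184 mol
mass O = 2.441 − (1.1517 + 0.19337) = 1.0959 g → mol O = 1.0959 ÷ 15.999 = 0.068498 mol
Divide by the smallest (0.068498 mol): C 1.400, H 2.801, O 1.000
Multiplying each by 5 gives whole numbers: C 7.00, H 14.00, O 5.00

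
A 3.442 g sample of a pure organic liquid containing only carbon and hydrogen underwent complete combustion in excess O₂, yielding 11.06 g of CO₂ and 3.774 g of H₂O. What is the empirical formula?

mol C = 11.06 g CO₂ ÷ 44.009 g/mol = 0.25131 mol
mol H = 2 × 3.774 g H₂O ÷ 18.015 g/mol = 0.41898 mol
Divide by the smallest (0.25131 mol): C 1.000, H 1.667
Multiplying each by 3 gives whole numbers: C 3.00, H 5.00

C3H5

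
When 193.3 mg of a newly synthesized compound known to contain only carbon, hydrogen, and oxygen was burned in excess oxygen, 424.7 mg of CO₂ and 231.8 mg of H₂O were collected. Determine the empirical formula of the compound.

mol C = 0.4247 g CO₂ ÷ 44.009 g/mol = 0.0096503 mol
mol H = 2 × 0.2318 g H₂O ÷ 18.015 g/mol = 0.025734 mol
mass O = 0.1933 − (0.11591 + 0.025940) = 0.051450 g → mol O = 0.051450 ÷ 15.999 = 0.0032158 mol
Divide by the smallest (0.0032158 mol): C 3.001, H 8.002, O 1.000

C3H8O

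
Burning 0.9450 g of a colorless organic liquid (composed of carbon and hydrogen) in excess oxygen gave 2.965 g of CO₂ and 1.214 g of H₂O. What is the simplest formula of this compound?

mol C = 2.965 g CO₂ ÷ 44.009 g/mol = 0.067373 mol
mol H = 2 × 1.214 g H₂O ÷ 18.015 g/mol = 0.13478 mol
Divide by the smallest (0.067373 mol): C 1.000, H 2.000

CH2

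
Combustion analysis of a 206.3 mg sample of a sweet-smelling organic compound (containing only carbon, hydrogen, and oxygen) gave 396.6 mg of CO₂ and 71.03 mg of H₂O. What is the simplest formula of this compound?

C8H7O5

mol C = 0.3966 g CO₂ ÷ 44.009 g/mol = 0.0090118 mol
mol H = 2 × 0.07103 g H₂O ÷ 18.015 g/mol = 0.0078857 mol
mass O = 0.2063 − (0.10824 + 0.0079487) = 0.090111 g → mol O = 0.090111 ÷ 15.999 = 0.0056323 mol
Divide by the smallest (0.0056323 mol): C 1.600, H 1.400, O 1.000
Multiplying each by 5 gives whole numbers: C 8.00, H 7.00, O 5.00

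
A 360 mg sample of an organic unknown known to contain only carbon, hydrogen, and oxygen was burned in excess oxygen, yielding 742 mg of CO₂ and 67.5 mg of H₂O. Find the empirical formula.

C9H4O5

mol C = 0.742 g CO₂ ÷ 44.009 g/mol = 0.01686 mol
mol H = 2 × 0.0675 g H₂O ÷ 18.015 g/mol = 0.007494 mol
mass O = 0.360 − (0.2025 + 0.007554) = 0.1499 g → mol O = 0.1499 ÷ 15.999 = 0.009372 mol
Divide by the smallest (0.007494 mol): C 2.250, H 1.000, O 1.251
Multiplying each by 4 gives whole numbers: C 9.00, H 4.00, O 5.00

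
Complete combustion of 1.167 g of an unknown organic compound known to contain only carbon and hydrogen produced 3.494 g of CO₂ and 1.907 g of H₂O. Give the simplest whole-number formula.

mol C = 3.494 g CO₂ ÷ 44.009 g/mol = 0.079393 mol
mol H = 2 × 1.907 g H₂O ÷ 18.015 g/mol = 0.21171 mol
Divide by the smallest (0.079393 mol): C 1.000, H 2.667
Multiplying each by 3 gives whole numbers: C 3.00, H 8.00

C3H8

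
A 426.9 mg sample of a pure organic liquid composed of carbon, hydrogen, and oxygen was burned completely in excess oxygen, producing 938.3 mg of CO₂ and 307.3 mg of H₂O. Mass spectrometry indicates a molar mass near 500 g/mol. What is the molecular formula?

C25H40O10

mol C = 0.9383 g CO₂ ÷ 44.009 g/mol = 0.021321 mol
mol H = 2 × 0.3073 g H₂O ÷ 18.015 g/mol = 0.034116 mol
mass O = 0.4269 − (0.25608 + 0.034389) = 0.13643 g → mol O = 0.13643 ÷ 15.999 = 0.0085273 mol
Divide by the smallest (0.0085273 mol): C 2.500, H 4.001, O 1.000
Multiplying each by 2 gives whole numbers: C 5.00, H 8.00, O 2.00
Empirical formula: C5H8O2
Empirical-formula mass = 100.12 g/mol; 500 ÷ 100.12 ≈ 5, so the molecular formula is C25H40O10.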